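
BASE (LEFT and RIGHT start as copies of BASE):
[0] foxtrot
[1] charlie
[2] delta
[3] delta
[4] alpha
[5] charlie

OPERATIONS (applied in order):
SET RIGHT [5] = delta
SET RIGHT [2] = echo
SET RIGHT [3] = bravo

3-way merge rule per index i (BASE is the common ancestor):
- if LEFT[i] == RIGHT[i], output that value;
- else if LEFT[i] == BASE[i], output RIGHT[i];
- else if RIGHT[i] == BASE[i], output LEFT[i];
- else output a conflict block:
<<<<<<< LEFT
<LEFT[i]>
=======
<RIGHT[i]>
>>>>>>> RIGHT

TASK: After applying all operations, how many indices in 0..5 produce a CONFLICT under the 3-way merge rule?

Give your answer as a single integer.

Final LEFT:  [foxtrot, charlie, delta, delta, alpha, charlie]
Final RIGHT: [foxtrot, charlie, echo, bravo, alpha, delta]
i=0: L=foxtrot R=foxtrot -> agree -> foxtrot
i=1: L=charlie R=charlie -> agree -> charlie
i=2: L=delta=BASE, R=echo -> take RIGHT -> echo
i=3: L=delta=BASE, R=bravo -> take RIGHT -> bravo
i=4: L=alpha R=alpha -> agree -> alpha
i=5: L=charlie=BASE, R=delta -> take RIGHT -> delta
Conflict count: 0

Answer: 0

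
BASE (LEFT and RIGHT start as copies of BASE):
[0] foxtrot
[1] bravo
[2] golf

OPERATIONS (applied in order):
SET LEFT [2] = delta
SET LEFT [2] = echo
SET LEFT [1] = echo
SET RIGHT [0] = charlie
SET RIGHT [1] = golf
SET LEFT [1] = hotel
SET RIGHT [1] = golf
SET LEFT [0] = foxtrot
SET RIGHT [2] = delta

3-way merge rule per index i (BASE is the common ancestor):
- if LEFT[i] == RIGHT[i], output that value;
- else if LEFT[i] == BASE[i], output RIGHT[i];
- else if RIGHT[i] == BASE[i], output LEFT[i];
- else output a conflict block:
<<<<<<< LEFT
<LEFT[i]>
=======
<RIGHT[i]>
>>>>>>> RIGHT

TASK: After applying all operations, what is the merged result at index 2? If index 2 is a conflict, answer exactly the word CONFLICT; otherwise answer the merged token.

Answer: CONFLICT

Derivation:
Final LEFT:  [foxtrot, hotel, echo]
Final RIGHT: [charlie, golf, delta]
i=0: L=foxtrot=BASE, R=charlie -> take RIGHT -> charlie
i=1: BASE=bravo L=hotel R=golf all differ -> CONFLICT
i=2: BASE=golf L=echo R=delta all differ -> CONFLICT
Index 2 -> CONFLICT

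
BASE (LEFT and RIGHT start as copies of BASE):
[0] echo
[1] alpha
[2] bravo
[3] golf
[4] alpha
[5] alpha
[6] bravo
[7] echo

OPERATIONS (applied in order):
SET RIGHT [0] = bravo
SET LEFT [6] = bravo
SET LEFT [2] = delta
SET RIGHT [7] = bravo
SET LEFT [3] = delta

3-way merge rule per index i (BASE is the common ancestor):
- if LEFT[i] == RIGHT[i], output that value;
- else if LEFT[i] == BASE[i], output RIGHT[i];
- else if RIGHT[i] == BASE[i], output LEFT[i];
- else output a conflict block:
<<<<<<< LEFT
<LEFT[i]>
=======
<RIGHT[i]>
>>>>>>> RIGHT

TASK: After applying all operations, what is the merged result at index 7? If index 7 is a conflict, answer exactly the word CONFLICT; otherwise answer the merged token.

Answer: bravo

Derivation:
Final LEFT:  [echo, alpha, delta, delta, alpha, alpha, bravo, echo]
Final RIGHT: [bravo, alpha, bravo, golf, alpha, alpha, bravo, bravo]
i=0: L=echo=BASE, R=bravo -> take RIGHT -> bravo
i=1: L=alpha R=alpha -> agree -> alpha
i=2: L=delta, R=bravo=BASE -> take LEFT -> delta
i=3: L=delta, R=golf=BASE -> take LEFT -> delta
i=4: L=alpha R=alpha -> agree -> alpha
i=5: L=alpha R=alpha -> agree -> alpha
i=6: L=bravo R=bravo -> agree -> bravo
i=7: L=echo=BASE, R=bravo -> take RIGHT -> bravo
Index 7 -> bravo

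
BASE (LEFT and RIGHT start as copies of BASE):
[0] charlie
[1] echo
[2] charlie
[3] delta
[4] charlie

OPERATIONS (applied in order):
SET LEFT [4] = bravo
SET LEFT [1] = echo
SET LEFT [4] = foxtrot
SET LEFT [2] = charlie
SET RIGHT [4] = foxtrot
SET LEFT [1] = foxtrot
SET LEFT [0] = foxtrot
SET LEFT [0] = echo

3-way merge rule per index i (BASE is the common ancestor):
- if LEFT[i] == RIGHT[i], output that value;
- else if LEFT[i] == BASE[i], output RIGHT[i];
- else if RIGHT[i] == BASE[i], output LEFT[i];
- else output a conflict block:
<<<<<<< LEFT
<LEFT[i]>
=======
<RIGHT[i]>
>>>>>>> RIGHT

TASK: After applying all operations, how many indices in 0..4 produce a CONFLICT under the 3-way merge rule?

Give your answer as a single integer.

Final LEFT:  [echo, foxtrot, charlie, delta, foxtrot]
Final RIGHT: [charlie, echo, charlie, delta, foxtrot]
i=0: L=echo, R=charlie=BASE -> take LEFT -> echo
i=1: L=foxtrot, R=echo=BASE -> take LEFT -> foxtrot
i=2: L=charlie R=charlie -> agree -> charlie
i=3: L=delta R=delta -> agree -> delta
i=4: L=foxtrot R=foxtrot -> agree -> foxtrot
Conflict count: 0

Answer: 0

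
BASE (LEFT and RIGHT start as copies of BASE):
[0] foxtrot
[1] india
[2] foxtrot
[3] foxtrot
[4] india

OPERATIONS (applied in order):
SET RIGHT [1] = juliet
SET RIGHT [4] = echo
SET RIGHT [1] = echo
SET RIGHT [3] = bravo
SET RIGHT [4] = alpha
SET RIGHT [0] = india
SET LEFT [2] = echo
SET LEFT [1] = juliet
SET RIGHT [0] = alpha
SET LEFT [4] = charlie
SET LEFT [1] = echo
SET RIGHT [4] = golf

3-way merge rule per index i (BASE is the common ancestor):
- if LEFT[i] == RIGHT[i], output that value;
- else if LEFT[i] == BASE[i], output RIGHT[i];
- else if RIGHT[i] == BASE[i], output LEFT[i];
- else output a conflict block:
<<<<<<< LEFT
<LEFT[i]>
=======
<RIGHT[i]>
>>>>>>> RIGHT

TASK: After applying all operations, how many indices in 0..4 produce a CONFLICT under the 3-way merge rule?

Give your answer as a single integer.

Final LEFT:  [foxtrot, echo, echo, foxtrot, charlie]
Final RIGHT: [alpha, echo, foxtrot, bravo, golf]
i=0: L=foxtrot=BASE, R=alpha -> take RIGHT -> alpha
i=1: L=echo R=echo -> agree -> echo
i=2: L=echo, R=foxtrot=BASE -> take LEFT -> echo
i=3: L=foxtrot=BASE, R=bravo -> take RIGHT -> bravo
i=4: BASE=india L=charlie R=golf all differ -> CONFLICT
Conflict count: 1

Answer: 1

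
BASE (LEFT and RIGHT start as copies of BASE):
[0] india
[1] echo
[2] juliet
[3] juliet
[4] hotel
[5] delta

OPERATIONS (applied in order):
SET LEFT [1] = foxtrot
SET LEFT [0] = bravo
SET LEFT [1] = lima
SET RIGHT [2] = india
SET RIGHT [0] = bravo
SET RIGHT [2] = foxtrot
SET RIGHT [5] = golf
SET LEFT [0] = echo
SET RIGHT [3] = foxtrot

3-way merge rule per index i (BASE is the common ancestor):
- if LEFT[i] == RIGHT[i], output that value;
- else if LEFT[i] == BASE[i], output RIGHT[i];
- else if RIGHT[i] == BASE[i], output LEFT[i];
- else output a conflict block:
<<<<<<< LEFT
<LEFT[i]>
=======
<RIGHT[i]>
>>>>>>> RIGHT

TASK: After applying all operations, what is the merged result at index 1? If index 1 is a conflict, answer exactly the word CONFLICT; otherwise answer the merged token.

Answer: lima

Derivation:
Final LEFT:  [echo, lima, juliet, juliet, hotel, delta]
Final RIGHT: [bravo, echo, foxtrot, foxtrot, hotel, golf]
i=0: BASE=india L=echo R=bravo all differ -> CONFLICT
i=1: L=lima, R=echo=BASE -> take LEFT -> lima
i=2: L=juliet=BASE, R=foxtrot -> take RIGHT -> foxtrot
i=3: L=juliet=BASE, R=foxtrot -> take RIGHT -> foxtrot
i=4: L=hotel R=hotel -> agree -> hotel
i=5: L=delta=BASE, R=golf -> take RIGHT -> golf
Index 1 -> lima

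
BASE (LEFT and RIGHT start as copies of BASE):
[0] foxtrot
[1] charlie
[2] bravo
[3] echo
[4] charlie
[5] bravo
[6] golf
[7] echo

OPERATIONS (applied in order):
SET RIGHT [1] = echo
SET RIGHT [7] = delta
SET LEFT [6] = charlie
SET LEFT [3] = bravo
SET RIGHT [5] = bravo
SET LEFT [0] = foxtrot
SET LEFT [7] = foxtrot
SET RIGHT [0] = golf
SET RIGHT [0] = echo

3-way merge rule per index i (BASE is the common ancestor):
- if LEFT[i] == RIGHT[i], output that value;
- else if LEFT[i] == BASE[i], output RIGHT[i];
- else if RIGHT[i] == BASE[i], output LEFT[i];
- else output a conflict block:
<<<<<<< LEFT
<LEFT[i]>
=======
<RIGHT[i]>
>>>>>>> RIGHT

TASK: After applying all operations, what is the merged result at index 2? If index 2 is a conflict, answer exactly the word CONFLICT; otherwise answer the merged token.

Answer: bravo

Derivation:
Final LEFT:  [foxtrot, charlie, bravo, bravo, charlie, bravo, charlie, foxtrot]
Final RIGHT: [echo, echo, bravo, echo, charlie, bravo, golf, delta]
i=0: L=foxtrot=BASE, R=echo -> take RIGHT -> echo
i=1: L=charlie=BASE, R=echo -> take RIGHT -> echo
i=2: L=bravo R=bravo -> agree -> bravo
i=3: L=bravo, R=echo=BASE -> take LEFT -> bravo
i=4: L=charlie R=charlie -> agree -> charlie
i=5: L=bravo R=bravo -> agree -> bravo
i=6: L=charlie, R=golf=BASE -> take LEFT -> charlie
i=7: BASE=echo L=foxtrot R=delta all differ -> CONFLICT
Index 2 -> bravo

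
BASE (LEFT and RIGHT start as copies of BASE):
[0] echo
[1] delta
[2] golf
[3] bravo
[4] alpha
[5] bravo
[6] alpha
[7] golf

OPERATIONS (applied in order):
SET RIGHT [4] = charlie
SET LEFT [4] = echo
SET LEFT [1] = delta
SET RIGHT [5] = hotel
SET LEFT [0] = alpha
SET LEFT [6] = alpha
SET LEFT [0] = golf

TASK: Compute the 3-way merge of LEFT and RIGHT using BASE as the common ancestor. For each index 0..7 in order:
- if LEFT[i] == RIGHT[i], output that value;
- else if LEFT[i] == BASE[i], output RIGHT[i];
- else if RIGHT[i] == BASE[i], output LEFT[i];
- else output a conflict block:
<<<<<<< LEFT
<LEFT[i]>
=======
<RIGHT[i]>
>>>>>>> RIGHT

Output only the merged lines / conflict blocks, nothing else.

Final LEFT:  [golf, delta, golf, bravo, echo, bravo, alpha, golf]
Final RIGHT: [echo, delta, golf, bravo, charlie, hotel, alpha, golf]
i=0: L=golf, R=echo=BASE -> take LEFT -> golf
i=1: L=delta R=delta -> agree -> delta
i=2: L=golf R=golf -> agree -> golf
i=3: L=bravo R=bravo -> agree -> bravo
i=4: BASE=alpha L=echo R=charlie all differ -> CONFLICT
i=5: L=bravo=BASE, R=hotel -> take RIGHT -> hotel
i=6: L=alpha R=alpha -> agree -> alpha
i=7: L=golf R=golf -> agree -> golf

Answer: golf
delta
golf
bravo
<<<<<<< LEFT
echo
=======
charlie
>>>>>>> RIGHT
hotel
alpha
golf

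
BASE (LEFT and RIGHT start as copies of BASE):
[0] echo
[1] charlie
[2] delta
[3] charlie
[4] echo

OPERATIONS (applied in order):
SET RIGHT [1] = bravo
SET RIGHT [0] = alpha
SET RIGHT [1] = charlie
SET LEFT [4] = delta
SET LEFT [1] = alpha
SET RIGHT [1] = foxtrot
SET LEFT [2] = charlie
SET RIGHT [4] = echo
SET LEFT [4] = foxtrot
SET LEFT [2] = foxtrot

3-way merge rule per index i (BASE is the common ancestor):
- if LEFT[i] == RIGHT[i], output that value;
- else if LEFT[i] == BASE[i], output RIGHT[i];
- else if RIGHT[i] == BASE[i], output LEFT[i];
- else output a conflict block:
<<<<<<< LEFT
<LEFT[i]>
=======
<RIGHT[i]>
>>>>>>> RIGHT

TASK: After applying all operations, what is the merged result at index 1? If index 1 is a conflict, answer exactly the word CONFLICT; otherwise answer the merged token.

Answer: CONFLICT

Derivation:
Final LEFT:  [echo, alpha, foxtrot, charlie, foxtrot]
Final RIGHT: [alpha, foxtrot, delta, charlie, echo]
i=0: L=echo=BASE, R=alpha -> take RIGHT -> alpha
i=1: BASE=charlie L=alpha R=foxtrot all differ -> CONFLICT
i=2: L=foxtrot, R=delta=BASE -> take LEFT -> foxtrot
i=3: L=charlie R=charlie -> agree -> charlie
i=4: L=foxtrot, R=echo=BASE -> take LEFT -> foxtrot
Index 1 -> CONFLICT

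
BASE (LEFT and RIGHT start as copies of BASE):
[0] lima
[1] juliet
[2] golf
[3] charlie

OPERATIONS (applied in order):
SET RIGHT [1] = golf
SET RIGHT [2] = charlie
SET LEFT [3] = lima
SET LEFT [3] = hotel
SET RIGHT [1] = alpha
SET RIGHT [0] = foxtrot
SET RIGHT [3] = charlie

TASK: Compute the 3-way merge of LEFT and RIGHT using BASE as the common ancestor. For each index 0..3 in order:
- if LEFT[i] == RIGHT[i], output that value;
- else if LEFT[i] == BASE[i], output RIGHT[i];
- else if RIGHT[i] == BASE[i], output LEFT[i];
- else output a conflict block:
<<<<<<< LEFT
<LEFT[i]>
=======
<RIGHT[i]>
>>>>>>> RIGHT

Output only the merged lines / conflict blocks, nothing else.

Answer: foxtrot
alpha
charlie
hotel

Derivation:
Final LEFT:  [lima, juliet, golf, hotel]
Final RIGHT: [foxtrot, alpha, charlie, charlie]
i=0: L=lima=BASE, R=foxtrot -> take RIGHT -> foxtrot
i=1: L=juliet=BASE, R=alpha -> take RIGHT -> alpha
i=2: L=golf=BASE, R=charlie -> take RIGHT -> charlie
i=3: L=hotel, R=charlie=BASE -> take LEFT -> hotel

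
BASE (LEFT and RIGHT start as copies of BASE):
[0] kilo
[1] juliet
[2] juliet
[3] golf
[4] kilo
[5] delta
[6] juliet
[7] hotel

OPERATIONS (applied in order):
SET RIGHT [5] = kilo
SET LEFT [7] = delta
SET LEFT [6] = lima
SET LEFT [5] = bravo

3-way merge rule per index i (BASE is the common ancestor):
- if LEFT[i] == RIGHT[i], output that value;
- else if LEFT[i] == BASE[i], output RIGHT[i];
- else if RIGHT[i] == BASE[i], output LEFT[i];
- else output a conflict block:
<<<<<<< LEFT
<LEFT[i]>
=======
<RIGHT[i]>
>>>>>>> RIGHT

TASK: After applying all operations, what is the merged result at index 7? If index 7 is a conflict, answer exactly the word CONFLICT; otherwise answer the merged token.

Answer: delta

Derivation:
Final LEFT:  [kilo, juliet, juliet, golf, kilo, bravo, lima, delta]
Final RIGHT: [kilo, juliet, juliet, golf, kilo, kilo, juliet, hotel]
i=0: L=kilo R=kilo -> agree -> kilo
i=1: L=juliet R=juliet -> agree -> juliet
i=2: L=juliet R=juliet -> agree -> juliet
i=3: L=golf R=golf -> agree -> golf
i=4: L=kilo R=kilo -> agree -> kilo
i=5: BASE=delta L=bravo R=kilo all differ -> CONFLICT
i=6: L=lima, R=juliet=BASE -> take LEFT -> lima
i=7: L=delta, R=hotel=BASE -> take LEFT -> delta
Index 7 -> delta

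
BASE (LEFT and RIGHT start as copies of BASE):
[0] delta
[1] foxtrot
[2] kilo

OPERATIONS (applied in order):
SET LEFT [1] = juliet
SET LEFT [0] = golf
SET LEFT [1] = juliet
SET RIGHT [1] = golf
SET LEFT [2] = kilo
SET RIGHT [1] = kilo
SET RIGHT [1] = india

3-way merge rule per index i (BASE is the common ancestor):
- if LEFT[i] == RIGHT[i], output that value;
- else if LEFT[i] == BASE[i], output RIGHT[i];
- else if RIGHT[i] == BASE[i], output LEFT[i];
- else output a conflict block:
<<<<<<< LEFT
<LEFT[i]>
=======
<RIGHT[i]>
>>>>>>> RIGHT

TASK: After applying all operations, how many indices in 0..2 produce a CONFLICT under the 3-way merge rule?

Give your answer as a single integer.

Answer: 1

Derivation:
Final LEFT:  [golf, juliet, kilo]
Final RIGHT: [delta, india, kilo]
i=0: L=golf, R=delta=BASE -> take LEFT -> golf
i=1: BASE=foxtrot L=juliet R=india all differ -> CONFLICT
i=2: L=kilo R=kilo -> agree -> kilo
Conflict count: 1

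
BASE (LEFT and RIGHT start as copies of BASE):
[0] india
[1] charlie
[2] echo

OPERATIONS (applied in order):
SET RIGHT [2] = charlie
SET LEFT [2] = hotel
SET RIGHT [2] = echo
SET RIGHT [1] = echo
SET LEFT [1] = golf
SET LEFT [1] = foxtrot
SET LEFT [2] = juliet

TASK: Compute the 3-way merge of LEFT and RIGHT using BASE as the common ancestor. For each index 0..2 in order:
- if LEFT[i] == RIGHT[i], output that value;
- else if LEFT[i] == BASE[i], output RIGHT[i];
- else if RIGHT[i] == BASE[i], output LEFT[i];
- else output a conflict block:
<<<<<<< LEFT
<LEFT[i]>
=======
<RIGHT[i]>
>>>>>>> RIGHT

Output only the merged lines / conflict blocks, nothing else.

Final LEFT:  [india, foxtrot, juliet]
Final RIGHT: [india, echo, echo]
i=0: L=india R=india -> agree -> india
i=1: BASE=charlie L=foxtrot R=echo all differ -> CONFLICT
i=2: L=juliet, R=echo=BASE -> take LEFT -> juliet

Answer: india
<<<<<<< LEFT
foxtrot
=======
echo
>>>>>>> RIGHT
juliet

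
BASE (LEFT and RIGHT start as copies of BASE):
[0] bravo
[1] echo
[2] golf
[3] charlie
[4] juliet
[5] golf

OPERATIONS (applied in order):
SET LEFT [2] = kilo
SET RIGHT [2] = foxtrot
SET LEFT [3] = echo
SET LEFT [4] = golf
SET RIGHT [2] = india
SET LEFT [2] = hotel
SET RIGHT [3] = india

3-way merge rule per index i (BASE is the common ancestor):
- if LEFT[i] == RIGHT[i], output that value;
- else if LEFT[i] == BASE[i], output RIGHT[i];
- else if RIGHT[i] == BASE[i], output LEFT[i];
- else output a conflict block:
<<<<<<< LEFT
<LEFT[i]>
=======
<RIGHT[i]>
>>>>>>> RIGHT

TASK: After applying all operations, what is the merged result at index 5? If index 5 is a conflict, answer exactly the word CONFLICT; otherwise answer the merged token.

Final LEFT:  [bravo, echo, hotel, echo, golf, golf]
Final RIGHT: [bravo, echo, india, india, juliet, golf]
i=0: L=bravo R=bravo -> agree -> bravo
i=1: L=echo R=echo -> agree -> echo
i=2: BASE=golf L=hotel R=india all differ -> CONFLICT
i=3: BASE=charlie L=echo R=india all differ -> CONFLICT
i=4: L=golf, R=juliet=BASE -> take LEFT -> golf
i=5: L=golf R=golf -> agree -> golf
Index 5 -> golf

Answer: golf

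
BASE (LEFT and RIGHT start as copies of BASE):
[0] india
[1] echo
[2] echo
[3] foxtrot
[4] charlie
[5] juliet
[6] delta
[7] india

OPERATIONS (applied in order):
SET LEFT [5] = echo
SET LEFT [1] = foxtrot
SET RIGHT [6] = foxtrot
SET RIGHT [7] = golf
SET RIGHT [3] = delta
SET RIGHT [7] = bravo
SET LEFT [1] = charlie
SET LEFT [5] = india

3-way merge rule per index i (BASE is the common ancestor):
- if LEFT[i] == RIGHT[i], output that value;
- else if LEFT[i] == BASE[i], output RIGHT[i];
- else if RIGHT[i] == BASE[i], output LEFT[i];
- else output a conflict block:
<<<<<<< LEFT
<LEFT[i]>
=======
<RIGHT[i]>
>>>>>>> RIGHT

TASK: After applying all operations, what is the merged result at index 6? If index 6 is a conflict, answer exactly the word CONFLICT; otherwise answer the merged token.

Final LEFT:  [india, charlie, echo, foxtrot, charlie, india, delta, india]
Final RIGHT: [india, echo, echo, delta, charlie, juliet, foxtrot, bravo]
i=0: L=india R=india -> agree -> india
i=1: L=charlie, R=echo=BASE -> take LEFT -> charlie
i=2: L=echo R=echo -> agree -> echo
i=3: L=foxtrot=BASE, R=delta -> take RIGHT -> delta
i=4: L=charlie R=charlie -> agree -> charlie
i=5: L=india, R=juliet=BASE -> take LEFT -> india
i=6: L=delta=BASE, R=foxtrot -> take RIGHT -> foxtrot
i=7: L=india=BASE, R=bravo -> take RIGHT -> bravo
Index 6 -> foxtrot

Answer: foxtrot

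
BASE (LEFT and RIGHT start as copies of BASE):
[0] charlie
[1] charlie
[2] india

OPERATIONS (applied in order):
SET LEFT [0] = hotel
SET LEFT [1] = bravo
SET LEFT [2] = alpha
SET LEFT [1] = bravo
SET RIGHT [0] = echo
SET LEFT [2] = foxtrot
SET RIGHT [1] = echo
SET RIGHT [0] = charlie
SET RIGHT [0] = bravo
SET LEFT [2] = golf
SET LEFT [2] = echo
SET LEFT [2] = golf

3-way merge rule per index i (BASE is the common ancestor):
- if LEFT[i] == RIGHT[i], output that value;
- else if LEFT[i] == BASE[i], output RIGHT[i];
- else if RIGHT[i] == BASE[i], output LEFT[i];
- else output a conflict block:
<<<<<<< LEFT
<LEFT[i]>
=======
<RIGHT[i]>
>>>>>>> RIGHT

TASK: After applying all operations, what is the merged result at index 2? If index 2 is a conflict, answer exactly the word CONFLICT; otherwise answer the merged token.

Final LEFT:  [hotel, bravo, golf]
Final RIGHT: [bravo, echo, india]
i=0: BASE=charlie L=hotel R=bravo all differ -> CONFLICT
i=1: BASE=charlie L=bravo R=echo all differ -> CONFLICT
i=2: L=golf, R=india=BASE -> take LEFT -> golf
Index 2 -> golf

Answer: golf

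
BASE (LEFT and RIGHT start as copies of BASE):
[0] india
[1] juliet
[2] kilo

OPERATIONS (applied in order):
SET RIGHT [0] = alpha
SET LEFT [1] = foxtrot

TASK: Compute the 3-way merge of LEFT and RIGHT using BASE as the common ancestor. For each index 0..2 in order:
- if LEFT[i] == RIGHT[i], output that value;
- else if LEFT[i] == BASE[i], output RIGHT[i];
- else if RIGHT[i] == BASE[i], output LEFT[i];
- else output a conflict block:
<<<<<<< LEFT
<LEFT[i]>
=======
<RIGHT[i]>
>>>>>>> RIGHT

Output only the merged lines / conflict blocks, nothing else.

Answer: alpha
foxtrot
kilo

Derivation:
Final LEFT:  [india, foxtrot, kilo]
Final RIGHT: [alpha, juliet, kilo]
i=0: L=india=BASE, R=alpha -> take RIGHT -> alpha
i=1: L=foxtrot, R=juliet=BASE -> take LEFT -> foxtrot
i=2: L=kilo R=kilo -> agree -> kilo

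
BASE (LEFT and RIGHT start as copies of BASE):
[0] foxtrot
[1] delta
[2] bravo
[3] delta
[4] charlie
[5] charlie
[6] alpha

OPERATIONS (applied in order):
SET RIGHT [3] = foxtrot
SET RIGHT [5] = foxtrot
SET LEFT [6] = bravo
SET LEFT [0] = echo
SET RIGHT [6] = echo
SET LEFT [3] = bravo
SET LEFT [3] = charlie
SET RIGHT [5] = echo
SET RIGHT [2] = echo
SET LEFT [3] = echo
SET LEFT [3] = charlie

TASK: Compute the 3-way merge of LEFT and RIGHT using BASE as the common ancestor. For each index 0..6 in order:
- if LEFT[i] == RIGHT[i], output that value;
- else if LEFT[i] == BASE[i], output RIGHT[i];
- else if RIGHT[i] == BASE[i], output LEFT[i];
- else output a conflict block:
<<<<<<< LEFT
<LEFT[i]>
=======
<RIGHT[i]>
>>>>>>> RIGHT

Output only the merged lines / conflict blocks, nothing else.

Answer: echo
delta
echo
<<<<<<< LEFT
charlie
=======
foxtrot
>>>>>>> RIGHT
charlie
echo
<<<<<<< LEFT
bravo
=======
echo
>>>>>>> RIGHT

Derivation:
Final LEFT:  [echo, delta, bravo, charlie, charlie, charlie, bravo]
Final RIGHT: [foxtrot, delta, echo, foxtrot, charlie, echo, echo]
i=0: L=echo, R=foxtrot=BASE -> take LEFT -> echo
i=1: L=delta R=delta -> agree -> delta
i=2: L=bravo=BASE, R=echo -> take RIGHT -> echo
i=3: BASE=delta L=charlie R=foxtrot all differ -> CONFLICT
i=4: L=charlie R=charlie -> agree -> charlie
i=5: L=charlie=BASE, R=echo -> take RIGHT -> echo
i=6: BASE=alpha L=bravo R=echo all differ -> CONFLICT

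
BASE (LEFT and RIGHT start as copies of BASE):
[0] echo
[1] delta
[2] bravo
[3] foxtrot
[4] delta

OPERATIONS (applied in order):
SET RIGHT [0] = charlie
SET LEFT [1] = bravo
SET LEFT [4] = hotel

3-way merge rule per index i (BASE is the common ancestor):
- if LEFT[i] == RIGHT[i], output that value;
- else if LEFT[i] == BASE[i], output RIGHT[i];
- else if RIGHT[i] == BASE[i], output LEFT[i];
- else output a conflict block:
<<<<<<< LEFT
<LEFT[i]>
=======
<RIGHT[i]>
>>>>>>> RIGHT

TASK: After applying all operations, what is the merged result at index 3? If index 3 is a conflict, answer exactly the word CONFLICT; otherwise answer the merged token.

Answer: foxtrot

Derivation:
Final LEFT:  [echo, bravo, bravo, foxtrot, hotel]
Final RIGHT: [charlie, delta, bravo, foxtrot, delta]
i=0: L=echo=BASE, R=charlie -> take RIGHT -> charlie
i=1: L=bravo, R=delta=BASE -> take LEFT -> bravo
i=2: L=bravo R=bravo -> agree -> bravo
i=3: L=foxtrot R=foxtrot -> agree -> foxtrot
i=4: L=hotel, R=delta=BASE -> take LEFT -> hotel
Index 3 -> foxtrot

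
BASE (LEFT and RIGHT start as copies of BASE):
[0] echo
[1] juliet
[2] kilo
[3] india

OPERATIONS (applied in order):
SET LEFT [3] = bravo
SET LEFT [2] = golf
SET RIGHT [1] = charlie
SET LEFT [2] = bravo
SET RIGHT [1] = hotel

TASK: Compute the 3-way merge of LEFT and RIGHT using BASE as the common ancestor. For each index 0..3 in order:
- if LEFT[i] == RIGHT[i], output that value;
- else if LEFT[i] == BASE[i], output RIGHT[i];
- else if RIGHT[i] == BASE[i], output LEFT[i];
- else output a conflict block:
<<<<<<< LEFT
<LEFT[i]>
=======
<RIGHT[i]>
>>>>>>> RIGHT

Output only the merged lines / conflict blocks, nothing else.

Answer: echo
hotel
bravo
bravo

Derivation:
Final LEFT:  [echo, juliet, bravo, bravo]
Final RIGHT: [echo, hotel, kilo, india]
i=0: L=echo R=echo -> agree -> echo
i=1: L=juliet=BASE, R=hotel -> take RIGHT -> hotel
i=2: L=bravo, R=kilo=BASE -> take LEFT -> bravo
i=3: L=bravo, R=india=BASE -> take LEFT -> bravo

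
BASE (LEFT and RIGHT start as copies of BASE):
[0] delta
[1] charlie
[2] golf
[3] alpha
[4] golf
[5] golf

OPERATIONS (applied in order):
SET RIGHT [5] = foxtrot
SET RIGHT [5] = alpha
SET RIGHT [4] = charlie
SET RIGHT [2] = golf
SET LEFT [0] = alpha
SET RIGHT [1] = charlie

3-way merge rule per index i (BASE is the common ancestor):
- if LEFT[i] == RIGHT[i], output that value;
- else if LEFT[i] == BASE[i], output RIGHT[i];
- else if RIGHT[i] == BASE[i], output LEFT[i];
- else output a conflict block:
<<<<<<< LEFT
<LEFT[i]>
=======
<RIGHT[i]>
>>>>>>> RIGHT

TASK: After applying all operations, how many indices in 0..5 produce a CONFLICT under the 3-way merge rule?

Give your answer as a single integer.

Answer: 0

Derivation:
Final LEFT:  [alpha, charlie, golf, alpha, golf, golf]
Final RIGHT: [delta, charlie, golf, alpha, charlie, alpha]
i=0: L=alpha, R=delta=BASE -> take LEFT -> alpha
i=1: L=charlie R=charlie -> agree -> charlie
i=2: L=golf R=golf -> agree -> golf
i=3: L=alpha R=alpha -> agree -> alpha
i=4: L=golf=BASE, R=charlie -> take RIGHT -> charlie
i=5: L=golf=BASE, R=alpha -> take RIGHT -> alpha
Conflict count: 0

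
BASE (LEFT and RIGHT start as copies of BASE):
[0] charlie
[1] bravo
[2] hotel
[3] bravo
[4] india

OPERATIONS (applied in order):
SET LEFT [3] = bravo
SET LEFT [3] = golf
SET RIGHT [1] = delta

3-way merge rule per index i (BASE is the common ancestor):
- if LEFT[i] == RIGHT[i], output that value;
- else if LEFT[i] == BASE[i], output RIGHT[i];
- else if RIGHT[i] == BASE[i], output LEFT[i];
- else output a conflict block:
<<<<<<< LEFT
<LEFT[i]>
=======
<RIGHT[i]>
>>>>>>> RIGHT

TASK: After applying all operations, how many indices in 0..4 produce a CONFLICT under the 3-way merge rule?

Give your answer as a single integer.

Final LEFT:  [charlie, bravo, hotel, golf, india]
Final RIGHT: [charlie, delta, hotel, bravo, india]
i=0: L=charlie R=charlie -> agree -> charlie
i=1: L=bravo=BASE, R=delta -> take RIGHT -> delta
i=2: L=hotel R=hotel -> agree -> hotel
i=3: L=golf, R=bravo=BASE -> take LEFT -> golf
i=4: L=india R=india -> agree -> india
Conflict count: 0

Answer: 0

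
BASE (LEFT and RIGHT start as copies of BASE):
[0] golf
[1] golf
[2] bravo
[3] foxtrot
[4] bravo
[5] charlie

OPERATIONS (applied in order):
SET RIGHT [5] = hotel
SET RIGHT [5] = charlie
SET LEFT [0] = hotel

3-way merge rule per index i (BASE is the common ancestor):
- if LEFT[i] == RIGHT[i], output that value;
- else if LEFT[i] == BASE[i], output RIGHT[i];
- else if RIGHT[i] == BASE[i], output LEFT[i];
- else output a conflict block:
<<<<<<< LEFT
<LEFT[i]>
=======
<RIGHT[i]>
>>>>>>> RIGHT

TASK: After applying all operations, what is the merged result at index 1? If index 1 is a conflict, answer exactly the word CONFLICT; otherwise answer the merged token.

Final LEFT:  [hotel, golf, bravo, foxtrot, bravo, charlie]
Final RIGHT: [golf, golf, bravo, foxtrot, bravo, charlie]
i=0: L=hotel, R=golf=BASE -> take LEFT -> hotel
i=1: L=golf R=golf -> agree -> golf
i=2: L=bravo R=bravo -> agree -> bravo
i=3: L=foxtrot R=foxtrot -> agree -> foxtrot
i=4: L=bravo R=bravo -> agree -> bravo
i=5: L=charlie R=charlie -> agree -> charlie
Index 1 -> golf

Answer: golf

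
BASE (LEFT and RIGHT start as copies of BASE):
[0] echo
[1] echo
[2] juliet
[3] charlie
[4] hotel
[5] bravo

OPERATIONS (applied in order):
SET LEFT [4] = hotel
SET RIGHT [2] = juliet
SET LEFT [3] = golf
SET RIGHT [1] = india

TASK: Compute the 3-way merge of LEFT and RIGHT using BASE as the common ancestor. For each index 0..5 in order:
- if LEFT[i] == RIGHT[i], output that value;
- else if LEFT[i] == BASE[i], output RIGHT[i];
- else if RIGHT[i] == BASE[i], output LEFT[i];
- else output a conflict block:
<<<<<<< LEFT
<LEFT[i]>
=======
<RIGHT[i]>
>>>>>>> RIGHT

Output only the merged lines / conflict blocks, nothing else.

Final LEFT:  [echo, echo, juliet, golf, hotel, bravo]
Final RIGHT: [echo, india, juliet, charlie, hotel, bravo]
i=0: L=echo R=echo -> agree -> echo
i=1: L=echo=BASE, R=india -> take RIGHT -> india
i=2: L=juliet R=juliet -> agree -> juliet
i=3: L=golf, R=charlie=BASE -> take LEFT -> golf
i=4: L=hotel R=hotel -> agree -> hotel
i=5: L=bravo R=bravo -> agree -> bravo

Answer: echo
india
juliet
golf
hotel
bravo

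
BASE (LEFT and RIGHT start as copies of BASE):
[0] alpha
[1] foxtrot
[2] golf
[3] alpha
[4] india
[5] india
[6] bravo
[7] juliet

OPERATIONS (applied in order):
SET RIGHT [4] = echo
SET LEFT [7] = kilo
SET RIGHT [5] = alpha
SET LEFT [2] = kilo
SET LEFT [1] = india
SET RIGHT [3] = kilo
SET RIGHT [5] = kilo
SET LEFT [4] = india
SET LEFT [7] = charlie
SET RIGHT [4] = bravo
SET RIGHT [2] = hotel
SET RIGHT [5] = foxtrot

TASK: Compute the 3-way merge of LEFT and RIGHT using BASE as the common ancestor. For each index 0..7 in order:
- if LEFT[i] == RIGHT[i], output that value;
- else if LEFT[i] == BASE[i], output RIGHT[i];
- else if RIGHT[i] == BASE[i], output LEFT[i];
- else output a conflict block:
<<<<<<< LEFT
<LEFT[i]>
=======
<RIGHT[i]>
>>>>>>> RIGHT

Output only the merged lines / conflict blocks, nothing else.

Final LEFT:  [alpha, india, kilo, alpha, india, india, bravo, charlie]
Final RIGHT: [alpha, foxtrot, hotel, kilo, bravo, foxtrot, bravo, juliet]
i=0: L=alpha R=alpha -> agree -> alpha
i=1: L=india, R=foxtrot=BASE -> take LEFT -> india
i=2: BASE=golf L=kilo R=hotel all differ -> CONFLICT
i=3: L=alpha=BASE, R=kilo -> take RIGHT -> kilo
i=4: L=india=BASE, R=bravo -> take RIGHT -> bravo
i=5: L=india=BASE, R=foxtrot -> take RIGHT -> foxtrot
i=6: L=bravo R=bravo -> agree -> bravo
i=7: L=charlie, R=juliet=BASE -> take LEFT -> charlie

Answer: alpha
india
<<<<<<< LEFT
kilo
=======
hotel
>>>>>>> RIGHT
kilo
bravo
foxtrot
bravo
charlie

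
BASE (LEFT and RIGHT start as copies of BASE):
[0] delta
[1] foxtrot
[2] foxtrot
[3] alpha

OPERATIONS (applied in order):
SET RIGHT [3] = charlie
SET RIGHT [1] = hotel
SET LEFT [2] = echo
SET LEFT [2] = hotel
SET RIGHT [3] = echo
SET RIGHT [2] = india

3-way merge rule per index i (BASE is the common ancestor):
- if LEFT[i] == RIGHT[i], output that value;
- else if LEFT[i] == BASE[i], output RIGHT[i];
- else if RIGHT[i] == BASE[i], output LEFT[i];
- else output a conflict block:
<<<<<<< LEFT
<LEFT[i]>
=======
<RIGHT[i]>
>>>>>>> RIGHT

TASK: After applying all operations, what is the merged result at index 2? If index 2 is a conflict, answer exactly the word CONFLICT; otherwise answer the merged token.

Final LEFT:  [delta, foxtrot, hotel, alpha]
Final RIGHT: [delta, hotel, india, echo]
i=0: L=delta R=delta -> agree -> delta
i=1: L=foxtrot=BASE, R=hotel -> take RIGHT -> hotel
i=2: BASE=foxtrot L=hotel R=india all differ -> CONFLICT
i=3: L=alpha=BASE, R=echo -> take RIGHT -> echo
Index 2 -> CONFLICT

Answer: CONFLICT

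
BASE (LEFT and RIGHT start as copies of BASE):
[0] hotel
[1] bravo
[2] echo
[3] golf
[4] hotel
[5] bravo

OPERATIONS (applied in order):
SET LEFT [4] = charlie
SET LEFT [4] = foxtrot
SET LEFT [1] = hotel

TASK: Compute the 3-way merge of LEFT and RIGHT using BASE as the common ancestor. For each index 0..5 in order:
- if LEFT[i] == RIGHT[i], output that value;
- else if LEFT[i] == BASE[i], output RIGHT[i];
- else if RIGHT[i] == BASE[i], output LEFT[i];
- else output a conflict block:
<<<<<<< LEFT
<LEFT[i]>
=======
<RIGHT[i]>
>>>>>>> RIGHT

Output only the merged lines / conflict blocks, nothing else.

Final LEFT:  [hotel, hotel, echo, golf, foxtrot, bravo]
Final RIGHT: [hotel, bravo, echo, golf, hotel, bravo]
i=0: L=hotel R=hotel -> agree -> hotel
i=1: L=hotel, R=bravo=BASE -> take LEFT -> hotel
i=2: L=echo R=echo -> agree -> echo
i=3: L=golf R=golf -> agree -> golf
i=4: L=foxtrot, R=hotel=BASE -> take LEFT -> foxtrot
i=5: L=bravo R=bravo -> agree -> bravo

Answer: hotel
hotel
echo
golf
foxtrot
bravo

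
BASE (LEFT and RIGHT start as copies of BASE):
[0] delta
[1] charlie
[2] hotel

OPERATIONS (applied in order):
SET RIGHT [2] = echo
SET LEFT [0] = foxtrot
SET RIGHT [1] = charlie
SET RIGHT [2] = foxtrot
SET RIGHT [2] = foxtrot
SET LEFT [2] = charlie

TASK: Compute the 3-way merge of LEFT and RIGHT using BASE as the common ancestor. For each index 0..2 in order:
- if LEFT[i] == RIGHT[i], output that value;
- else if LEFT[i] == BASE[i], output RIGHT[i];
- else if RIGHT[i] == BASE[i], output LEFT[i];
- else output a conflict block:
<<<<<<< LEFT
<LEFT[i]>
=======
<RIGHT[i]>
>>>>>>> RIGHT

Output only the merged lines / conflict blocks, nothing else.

Answer: foxtrot
charlie
<<<<<<< LEFT
charlie
=======
foxtrot
>>>>>>> RIGHT

Derivation:
Final LEFT:  [foxtrot, charlie, charlie]
Final RIGHT: [delta, charlie, foxtrot]
i=0: L=foxtrot, R=delta=BASE -> take LEFT -> foxtrot
i=1: L=charlie R=charlie -> agree -> charlie
i=2: BASE=hotel L=charlie R=foxtrot all differ -> CONFLICT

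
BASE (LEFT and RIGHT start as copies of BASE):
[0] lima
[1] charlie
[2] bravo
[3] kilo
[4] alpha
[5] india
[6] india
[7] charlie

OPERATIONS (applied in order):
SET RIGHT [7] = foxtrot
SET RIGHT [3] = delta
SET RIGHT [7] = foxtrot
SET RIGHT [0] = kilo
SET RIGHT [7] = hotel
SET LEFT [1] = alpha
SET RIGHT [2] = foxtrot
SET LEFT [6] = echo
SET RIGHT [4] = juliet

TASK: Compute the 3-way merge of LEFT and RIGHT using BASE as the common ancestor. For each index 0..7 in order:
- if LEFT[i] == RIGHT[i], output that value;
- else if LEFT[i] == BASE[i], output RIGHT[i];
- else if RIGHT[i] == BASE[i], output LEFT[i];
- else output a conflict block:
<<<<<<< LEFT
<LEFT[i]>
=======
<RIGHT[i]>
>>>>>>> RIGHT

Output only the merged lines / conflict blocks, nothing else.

Answer: kilo
alpha
foxtrot
delta
juliet
india
echo
hotel

Derivation:
Final LEFT:  [lima, alpha, bravo, kilo, alpha, india, echo, charlie]
Final RIGHT: [kilo, charlie, foxtrot, delta, juliet, india, india, hotel]
i=0: L=lima=BASE, R=kilo -> take RIGHT -> kilo
i=1: L=alpha, R=charlie=BASE -> take LEFT -> alpha
i=2: L=bravo=BASE, R=foxtrot -> take RIGHT -> foxtrot
i=3: L=kilo=BASE, R=delta -> take RIGHT -> delta
i=4: L=alpha=BASE, R=juliet -> take RIGHT -> juliet
i=5: L=india R=india -> agree -> india
i=6: L=echo, R=india=BASE -> take LEFT -> echo
i=7: L=charlie=BASE, R=hotel -> take RIGHT -> hotel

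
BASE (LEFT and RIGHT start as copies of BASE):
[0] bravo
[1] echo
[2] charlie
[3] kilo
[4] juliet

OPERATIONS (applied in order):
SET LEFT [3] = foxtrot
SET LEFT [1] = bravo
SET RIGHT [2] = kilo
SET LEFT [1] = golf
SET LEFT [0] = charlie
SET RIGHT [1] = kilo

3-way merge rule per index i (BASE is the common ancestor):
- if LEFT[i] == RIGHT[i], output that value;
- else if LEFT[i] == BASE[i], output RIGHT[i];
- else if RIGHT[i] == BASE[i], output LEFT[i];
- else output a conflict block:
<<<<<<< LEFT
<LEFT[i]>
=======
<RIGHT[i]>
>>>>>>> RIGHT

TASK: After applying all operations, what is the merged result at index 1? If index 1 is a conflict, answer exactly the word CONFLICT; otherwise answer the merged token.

Final LEFT:  [charlie, golf, charlie, foxtrot, juliet]
Final RIGHT: [bravo, kilo, kilo, kilo, juliet]
i=0: L=charlie, R=bravo=BASE -> take LEFT -> charlie
i=1: BASE=echo L=golf R=kilo all differ -> CONFLICT
i=2: L=charlie=BASE, R=kilo -> take RIGHT -> kilo
i=3: L=foxtrot, R=kilo=BASE -> take LEFT -> foxtrot
i=4: L=juliet R=juliet -> agree -> juliet
Index 1 -> CONFLICT

Answer: CONFLICT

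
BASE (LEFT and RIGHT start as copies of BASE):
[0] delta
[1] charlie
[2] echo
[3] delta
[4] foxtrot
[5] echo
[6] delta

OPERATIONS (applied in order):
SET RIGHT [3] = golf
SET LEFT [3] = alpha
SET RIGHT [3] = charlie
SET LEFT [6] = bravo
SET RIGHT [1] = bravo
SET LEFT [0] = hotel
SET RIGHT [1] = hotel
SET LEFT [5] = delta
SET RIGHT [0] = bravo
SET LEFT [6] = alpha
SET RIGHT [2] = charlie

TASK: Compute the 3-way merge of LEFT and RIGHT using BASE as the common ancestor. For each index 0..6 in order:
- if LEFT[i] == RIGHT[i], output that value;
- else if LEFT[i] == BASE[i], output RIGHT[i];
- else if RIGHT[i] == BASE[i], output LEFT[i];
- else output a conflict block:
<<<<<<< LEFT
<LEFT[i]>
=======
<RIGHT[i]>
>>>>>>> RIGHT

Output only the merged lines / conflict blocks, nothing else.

Answer: <<<<<<< LEFT
hotel
=======
bravo
>>>>>>> RIGHT
hotel
charlie
<<<<<<< LEFT
alpha
=======
charlie
>>>>>>> RIGHT
foxtrot
delta
alpha

Derivation:
Final LEFT:  [hotel, charlie, echo, alpha, foxtrot, delta, alpha]
Final RIGHT: [bravo, hotel, charlie, charlie, foxtrot, echo, delta]
i=0: BASE=delta L=hotel R=bravo all differ -> CONFLICT
i=1: L=charlie=BASE, R=hotel -> take RIGHT -> hotel
i=2: L=echo=BASE, R=charlie -> take RIGHT -> charlie
i=3: BASE=delta L=alpha R=charlie all differ -> CONFLICT
i=4: L=foxtrot R=foxtrot -> agree -> foxtrot
i=5: L=delta, R=echo=BASE -> take LEFT -> delta
i=6: L=alpha, R=delta=BASE -> take LEFT -> alpha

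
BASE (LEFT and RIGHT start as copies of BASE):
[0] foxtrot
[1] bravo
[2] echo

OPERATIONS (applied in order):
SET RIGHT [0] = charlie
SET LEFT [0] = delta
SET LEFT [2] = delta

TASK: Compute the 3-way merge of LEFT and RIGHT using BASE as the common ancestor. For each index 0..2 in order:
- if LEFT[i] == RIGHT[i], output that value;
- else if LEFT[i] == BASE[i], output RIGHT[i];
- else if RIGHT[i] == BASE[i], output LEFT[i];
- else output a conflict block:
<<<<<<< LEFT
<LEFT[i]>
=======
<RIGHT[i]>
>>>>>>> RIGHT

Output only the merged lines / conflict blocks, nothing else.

Final LEFT:  [delta, bravo, delta]
Final RIGHT: [charlie, bravo, echo]
i=0: BASE=foxtrot L=delta R=charlie all differ -> CONFLICT
i=1: L=bravo R=bravo -> agree -> bravo
i=2: L=delta, R=echo=BASE -> take LEFT -> delta

Answer: <<<<<<< LEFT
delta
=======
charlie
>>>>>>> RIGHT
bravo
delta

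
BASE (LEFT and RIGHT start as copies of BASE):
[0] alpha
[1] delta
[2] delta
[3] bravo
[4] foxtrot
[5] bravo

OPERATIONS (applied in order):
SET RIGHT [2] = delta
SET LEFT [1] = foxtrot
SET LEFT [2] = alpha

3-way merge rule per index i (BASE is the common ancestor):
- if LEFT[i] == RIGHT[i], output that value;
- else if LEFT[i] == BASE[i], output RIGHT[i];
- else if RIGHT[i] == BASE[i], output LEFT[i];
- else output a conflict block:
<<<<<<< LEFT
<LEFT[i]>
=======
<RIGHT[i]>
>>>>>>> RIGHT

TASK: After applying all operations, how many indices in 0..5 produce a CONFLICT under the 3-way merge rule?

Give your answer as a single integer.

Answer: 0

Derivation:
Final LEFT:  [alpha, foxtrot, alpha, bravo, foxtrot, bravo]
Final RIGHT: [alpha, delta, delta, bravo, foxtrot, bravo]
i=0: L=alpha R=alpha -> agree -> alpha
i=1: L=foxtrot, R=delta=BASE -> take LEFT -> foxtrot
i=2: L=alpha, R=delta=BASE -> take LEFT -> alpha
i=3: L=bravo R=bravo -> agree -> bravo
i=4: L=foxtrot R=foxtrot -> agree -> foxtrot
i=5: L=bravo R=bravo -> agree -> bravo
Conflict count: 0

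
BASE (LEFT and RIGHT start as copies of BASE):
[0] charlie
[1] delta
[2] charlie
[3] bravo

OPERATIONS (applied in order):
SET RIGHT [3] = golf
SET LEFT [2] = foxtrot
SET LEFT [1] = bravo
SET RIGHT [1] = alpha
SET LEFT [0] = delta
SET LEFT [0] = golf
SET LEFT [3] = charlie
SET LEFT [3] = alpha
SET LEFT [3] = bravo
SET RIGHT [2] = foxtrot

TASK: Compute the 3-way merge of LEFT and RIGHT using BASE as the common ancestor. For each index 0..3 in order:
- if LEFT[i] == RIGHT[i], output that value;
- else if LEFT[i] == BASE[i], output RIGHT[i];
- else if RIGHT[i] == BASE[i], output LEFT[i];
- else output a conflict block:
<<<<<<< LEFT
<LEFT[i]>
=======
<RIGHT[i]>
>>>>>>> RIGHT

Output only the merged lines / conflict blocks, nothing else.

Final LEFT:  [golf, bravo, foxtrot, bravo]
Final RIGHT: [charlie, alpha, foxtrot, golf]
i=0: L=golf, R=charlie=BASE -> take LEFT -> golf
i=1: BASE=delta L=bravo R=alpha all differ -> CONFLICT
i=2: L=foxtrot R=foxtrot -> agree -> foxtrot
i=3: L=bravo=BASE, R=golf -> take RIGHT -> golf

Answer: golf
<<<<<<< LEFT
bravo
=======
alpha
>>>>>>> RIGHT
foxtrot
golf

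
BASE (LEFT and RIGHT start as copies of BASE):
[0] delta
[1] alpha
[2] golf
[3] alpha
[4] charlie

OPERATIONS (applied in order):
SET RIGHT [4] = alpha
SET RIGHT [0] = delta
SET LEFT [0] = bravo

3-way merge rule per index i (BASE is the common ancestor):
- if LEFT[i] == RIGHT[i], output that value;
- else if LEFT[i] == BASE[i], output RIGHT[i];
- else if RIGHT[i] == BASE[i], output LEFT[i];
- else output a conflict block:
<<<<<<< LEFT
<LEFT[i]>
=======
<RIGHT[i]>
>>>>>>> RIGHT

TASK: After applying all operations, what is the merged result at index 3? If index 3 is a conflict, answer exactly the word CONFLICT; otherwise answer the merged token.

Final LEFT:  [bravo, alpha, golf, alpha, charlie]
Final RIGHT: [delta, alpha, golf, alpha, alpha]
i=0: L=bravo, R=delta=BASE -> take LEFT -> bravo
i=1: L=alpha R=alpha -> agree -> alpha
i=2: L=golf R=golf -> agree -> golf
i=3: L=alpha R=alpha -> agree -> alpha
i=4: L=charlie=BASE, R=alpha -> take RIGHT -> alpha
Index 3 -> alpha

Answer: alpha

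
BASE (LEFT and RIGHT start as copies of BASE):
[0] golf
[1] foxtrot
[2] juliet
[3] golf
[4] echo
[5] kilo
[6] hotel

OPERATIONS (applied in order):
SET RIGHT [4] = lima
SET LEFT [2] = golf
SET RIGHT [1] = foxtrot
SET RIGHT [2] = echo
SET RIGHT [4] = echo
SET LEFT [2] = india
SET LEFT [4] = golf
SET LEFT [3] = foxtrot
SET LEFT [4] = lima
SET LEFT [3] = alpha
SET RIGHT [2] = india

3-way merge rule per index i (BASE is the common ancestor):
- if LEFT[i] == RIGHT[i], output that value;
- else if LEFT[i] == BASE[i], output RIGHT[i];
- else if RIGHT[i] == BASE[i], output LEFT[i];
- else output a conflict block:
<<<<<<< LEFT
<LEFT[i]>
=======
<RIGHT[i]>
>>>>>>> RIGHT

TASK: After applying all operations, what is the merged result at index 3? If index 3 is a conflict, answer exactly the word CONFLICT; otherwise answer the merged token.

Final LEFT:  [golf, foxtrot, india, alpha, lima, kilo, hotel]
Final RIGHT: [golf, foxtrot, india, golf, echo, kilo, hotel]
i=0: L=golf R=golf -> agree -> golf
i=1: L=foxtrot R=foxtrot -> agree -> foxtrot
i=2: L=india R=india -> agree -> india
i=3: L=alpha, R=golf=BASE -> take LEFT -> alpha
i=4: L=lima, R=echo=BASE -> take LEFT -> lima
i=5: L=kilo R=kilo -> agree -> kilo
i=6: L=hotel R=hotel -> agree -> hotel
Index 3 -> alpha

Answer: alpha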